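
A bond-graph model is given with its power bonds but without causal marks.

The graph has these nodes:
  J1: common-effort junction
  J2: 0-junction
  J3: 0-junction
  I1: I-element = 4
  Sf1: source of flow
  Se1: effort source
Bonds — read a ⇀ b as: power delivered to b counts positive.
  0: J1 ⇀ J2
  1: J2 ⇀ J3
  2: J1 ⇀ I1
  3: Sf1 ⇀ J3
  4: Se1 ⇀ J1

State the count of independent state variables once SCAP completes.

β3 |Sf1  (Sf1 fixes flow; stroke at Sf1)
β4 |J1  (Se1 fixes effort; stroke away)
β0 |J2  (J1 effort already set via bond 4)
β2 |I1  (common-e at J1 fixed by 4)
β1 |J3  (0-jn J2 has e-setter on 0)

1  (I1 all integral)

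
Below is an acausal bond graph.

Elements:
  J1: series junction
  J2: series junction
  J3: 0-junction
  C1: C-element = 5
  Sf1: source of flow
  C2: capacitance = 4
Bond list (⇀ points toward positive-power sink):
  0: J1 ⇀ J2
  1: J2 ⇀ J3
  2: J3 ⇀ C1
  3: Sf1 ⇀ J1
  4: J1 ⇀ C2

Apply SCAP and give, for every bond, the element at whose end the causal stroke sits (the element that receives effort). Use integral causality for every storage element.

b0 |J1
b1 |J2
b2 |J3
b3 |Sf1
b4 |J1

#3 →Sf1  (Sf1 (Sf) sets flow on bond)
#0 →J1  (1-jn J1 has f-setter on 3)
#4 →J1  (J1: bond 3 brought flow, rest push out)
#1 →J2  (common-f at J2 fixed by 0)
#2 →J3  (closing 0-jn rule on J3)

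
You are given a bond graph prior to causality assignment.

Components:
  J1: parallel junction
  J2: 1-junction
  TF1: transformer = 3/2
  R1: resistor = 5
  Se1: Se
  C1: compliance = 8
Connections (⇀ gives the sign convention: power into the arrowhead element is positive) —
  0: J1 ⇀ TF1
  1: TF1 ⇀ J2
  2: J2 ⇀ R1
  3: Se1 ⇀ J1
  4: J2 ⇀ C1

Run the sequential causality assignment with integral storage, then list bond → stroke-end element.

#0 stroke at TF1
#1 stroke at J2
#2 stroke at R1
#3 stroke at J1
#4 stroke at J2

#3 stroke→J1  (Se1: effort source, stroke at far end)
#0 stroke→TF1  (common-e at J1 fixed by 3)
#1 stroke→J2  (through TF1, causality passes straight; one stroke at TF1)
#4 stroke→J2  (C1: C, integral causality)
#2 stroke→R1  (only one flow-in slot at J2)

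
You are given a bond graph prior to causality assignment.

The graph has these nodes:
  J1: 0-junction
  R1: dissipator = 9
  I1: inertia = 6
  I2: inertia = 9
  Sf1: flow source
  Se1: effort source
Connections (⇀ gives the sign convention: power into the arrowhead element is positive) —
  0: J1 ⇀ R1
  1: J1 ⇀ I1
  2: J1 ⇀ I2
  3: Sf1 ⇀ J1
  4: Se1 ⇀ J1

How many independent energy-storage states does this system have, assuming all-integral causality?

#3 stroke→Sf1  (Sf1 fixes flow; stroke at Sf1)
#4 stroke→J1  (Se1 fixes effort; stroke away)
#0 stroke→R1  (common-e at J1 fixed by 4)
#1 stroke→I1  (J1: bond 4 brought effort, rest push out)
#2 stroke→I2  (0-jn J1 has e-setter on 4)

2  (I1, I2 all integral)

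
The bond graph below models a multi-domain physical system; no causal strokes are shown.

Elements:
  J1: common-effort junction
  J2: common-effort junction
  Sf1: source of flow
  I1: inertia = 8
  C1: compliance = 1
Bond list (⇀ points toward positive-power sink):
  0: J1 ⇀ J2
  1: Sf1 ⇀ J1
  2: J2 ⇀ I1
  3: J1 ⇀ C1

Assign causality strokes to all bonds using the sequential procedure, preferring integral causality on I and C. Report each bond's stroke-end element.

bond 1 |Sf1  (Sf1 fixes flow; stroke at Sf1)
bond 2 |I1  (I1 outputs flow p/I1)
bond 0 |J2  (closing 0-jn rule on J2)
bond 3 |J1  (J1: last free bond brings effort in)

b0 →J2
b1 →Sf1
b2 →I1
b3 →J1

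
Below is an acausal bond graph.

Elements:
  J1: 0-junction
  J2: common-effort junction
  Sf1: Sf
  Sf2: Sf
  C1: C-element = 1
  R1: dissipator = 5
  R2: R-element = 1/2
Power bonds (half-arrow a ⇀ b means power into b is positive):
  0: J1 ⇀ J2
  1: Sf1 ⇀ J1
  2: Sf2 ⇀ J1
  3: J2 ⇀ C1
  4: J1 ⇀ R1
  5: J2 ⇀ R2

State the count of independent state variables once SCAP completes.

b1 →Sf1  (Sf1 fixes flow; stroke at Sf1)
b2 →Sf2  (source Sf2 imposes f)
b3 →J2  (prefer integral on C1)
b0 →J1  (J2: bond 3 brought effort, rest push out)
b5 →R2  (0-jn J2 has e-setter on 3)
b4 →R1  (J1: bond 0 brought effort, rest push out)

1  (C1 all integral)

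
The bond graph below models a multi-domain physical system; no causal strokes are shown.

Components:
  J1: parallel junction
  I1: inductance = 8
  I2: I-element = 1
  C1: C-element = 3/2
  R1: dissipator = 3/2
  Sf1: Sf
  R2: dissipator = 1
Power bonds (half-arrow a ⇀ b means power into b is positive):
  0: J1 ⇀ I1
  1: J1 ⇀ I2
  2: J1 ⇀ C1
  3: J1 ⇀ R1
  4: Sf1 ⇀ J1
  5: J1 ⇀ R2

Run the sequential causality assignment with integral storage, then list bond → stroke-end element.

β0 stroke→I1
β1 stroke→I2
β2 stroke→J1
β3 stroke→R1
β4 stroke→Sf1
β5 stroke→R2

#4 →Sf1  (Sf1 (Sf) sets flow on bond)
#0 →I1  (I1: I, integral causality)
#1 →I2  (I2 outputs flow p/I2)
#2 →J1  (C1 integral (e out))
#3 →R1  (J1 effort already set via bond 2)
#5 →R2  (J1 effort already set via bond 2)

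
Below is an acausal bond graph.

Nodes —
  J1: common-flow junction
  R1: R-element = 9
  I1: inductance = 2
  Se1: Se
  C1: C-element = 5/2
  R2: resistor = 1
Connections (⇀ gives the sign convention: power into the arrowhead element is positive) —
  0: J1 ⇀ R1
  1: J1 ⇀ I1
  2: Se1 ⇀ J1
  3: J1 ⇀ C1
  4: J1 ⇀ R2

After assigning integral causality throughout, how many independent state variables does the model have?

2  (C1, I1 all integral)

bond 2 stroke→J1  (Se1 fixes effort; stroke away)
bond 1 stroke→I1  (I1: I, integral causality)
bond 0 stroke→J1  (common-f at J1 fixed by 1)
bond 3 stroke→J1  (J1: bond 1 brought flow, rest push out)
bond 4 stroke→J1  (1-jn J1 has f-setter on 1)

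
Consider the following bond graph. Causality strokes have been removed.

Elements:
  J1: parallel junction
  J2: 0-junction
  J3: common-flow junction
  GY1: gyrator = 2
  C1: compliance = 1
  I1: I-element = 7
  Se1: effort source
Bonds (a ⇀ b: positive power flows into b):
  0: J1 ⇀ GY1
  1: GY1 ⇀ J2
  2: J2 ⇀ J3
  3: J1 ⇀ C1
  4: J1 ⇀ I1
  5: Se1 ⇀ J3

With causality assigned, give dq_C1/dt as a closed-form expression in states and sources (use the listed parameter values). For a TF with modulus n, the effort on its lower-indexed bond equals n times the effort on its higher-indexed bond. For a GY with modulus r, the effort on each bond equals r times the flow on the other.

b5 |J3  (Se1 (Se) sets effort on bond)
b2 |J2  (only one flow-in slot at J3)
b1 |GY1  (common-e at J2 fixed by 2)
b0 |GY1  (GY1: gyrator matches bond 1)
b3 |J1  (C1 outputs effort q/C1)
b4 |I1  (J1: bond 3 brought effort, rest push out)

dq_C1/dt = E_Se1/2 - p_I1/7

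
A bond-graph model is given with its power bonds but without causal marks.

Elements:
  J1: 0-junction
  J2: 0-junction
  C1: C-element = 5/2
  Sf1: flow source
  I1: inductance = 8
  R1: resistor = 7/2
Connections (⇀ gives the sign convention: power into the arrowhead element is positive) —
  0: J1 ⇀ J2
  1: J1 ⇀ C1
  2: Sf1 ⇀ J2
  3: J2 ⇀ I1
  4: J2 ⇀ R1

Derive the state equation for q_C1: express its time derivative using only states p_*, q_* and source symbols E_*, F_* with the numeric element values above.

β2 stroke at Sf1  (Sf1: flow source, stroke at near end)
β1 stroke at J1  (C1 integral (e out))
β0 stroke at J2  (J1 effort already set via bond 1)
β3 stroke at I1  (common-e at J2 fixed by 0)
β4 stroke at R1  (J2: bond 0 brought effort, rest push out)

dq_C1/dt = F_Sf1 - p_I1/8 - 4*q_C1/35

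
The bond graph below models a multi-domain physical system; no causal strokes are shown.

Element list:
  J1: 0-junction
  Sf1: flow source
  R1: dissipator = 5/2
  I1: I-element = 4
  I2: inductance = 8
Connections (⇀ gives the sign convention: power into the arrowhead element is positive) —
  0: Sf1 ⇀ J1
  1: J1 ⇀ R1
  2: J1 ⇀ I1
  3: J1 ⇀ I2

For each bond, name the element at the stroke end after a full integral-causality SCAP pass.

b0 stroke at Sf1
b1 stroke at J1
b2 stroke at I1
b3 stroke at I2

β0 →Sf1  (Sf1 (Sf) sets flow on bond)
β2 →I1  (I1: I, integral causality)
β3 →I2  (I2: I, integral causality)
β1 →J1  (J1 needs exactly one e-in)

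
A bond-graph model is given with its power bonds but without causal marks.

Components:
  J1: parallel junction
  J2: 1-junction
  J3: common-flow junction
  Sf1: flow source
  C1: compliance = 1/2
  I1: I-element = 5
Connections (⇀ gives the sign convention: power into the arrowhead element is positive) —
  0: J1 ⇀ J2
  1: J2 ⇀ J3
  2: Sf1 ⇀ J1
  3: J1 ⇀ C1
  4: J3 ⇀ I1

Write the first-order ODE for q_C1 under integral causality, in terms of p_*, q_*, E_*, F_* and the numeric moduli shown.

β2 stroke at Sf1  (Sf1 fixes flow; stroke at Sf1)
β3 stroke at J1  (prefer integral on C1)
β0 stroke at J2  (0-jn J1 has e-setter on 3)
β1 stroke at J3  (only one flow-in slot at J2)
β4 stroke at I1  (closing 1-jn rule on J3)

dq_C1/dt = F_Sf1 - p_I1/5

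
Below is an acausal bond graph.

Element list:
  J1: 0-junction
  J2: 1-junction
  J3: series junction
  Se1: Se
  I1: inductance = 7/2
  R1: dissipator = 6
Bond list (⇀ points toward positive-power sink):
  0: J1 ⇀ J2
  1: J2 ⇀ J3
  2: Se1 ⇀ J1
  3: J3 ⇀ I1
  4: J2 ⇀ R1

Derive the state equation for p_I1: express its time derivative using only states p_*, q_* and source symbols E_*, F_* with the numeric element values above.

b2 stroke at J1  (Se1 fixes effort; stroke away)
b0 stroke at J2  (J1: bond 2 brought effort, rest push out)
b3 stroke at I1  (prefer integral on I1)
b1 stroke at J3  (common-f at J3 fixed by 3)
b4 stroke at J2  (common-f at J2 fixed by 1)

dp_I1/dt = E_Se1 - 12*p_I1/7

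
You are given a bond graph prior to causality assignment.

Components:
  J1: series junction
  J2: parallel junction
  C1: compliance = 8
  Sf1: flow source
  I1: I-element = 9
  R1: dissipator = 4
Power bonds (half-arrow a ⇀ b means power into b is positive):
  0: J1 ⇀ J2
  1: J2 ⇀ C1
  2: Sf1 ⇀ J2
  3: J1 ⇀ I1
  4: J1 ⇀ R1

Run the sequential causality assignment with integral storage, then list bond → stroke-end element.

β2 stroke→Sf1  (Sf1 fixes flow; stroke at Sf1)
β1 stroke→J2  (C1 outputs effort q/C1)
β0 stroke→J1  (J2: bond 1 brought effort, rest push out)
β3 stroke→I1  (I1: I, integral causality)
β4 stroke→J1  (1-jn J1 has f-setter on 3)

#0 |J1
#1 |J2
#2 |Sf1
#3 |I1
#4 |J1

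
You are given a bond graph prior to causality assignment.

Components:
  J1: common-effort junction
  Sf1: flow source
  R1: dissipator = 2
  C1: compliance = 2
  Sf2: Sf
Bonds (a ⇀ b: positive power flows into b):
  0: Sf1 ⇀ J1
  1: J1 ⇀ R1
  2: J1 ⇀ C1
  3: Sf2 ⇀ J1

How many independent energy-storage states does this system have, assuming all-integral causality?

#0 stroke→Sf1  (source Sf1 imposes f)
#3 stroke→Sf2  (Sf2: flow source, stroke at near end)
#2 stroke→J1  (prefer integral on C1)
#1 stroke→R1  (0-jn J1 has e-setter on 2)

1  (C1 all integral)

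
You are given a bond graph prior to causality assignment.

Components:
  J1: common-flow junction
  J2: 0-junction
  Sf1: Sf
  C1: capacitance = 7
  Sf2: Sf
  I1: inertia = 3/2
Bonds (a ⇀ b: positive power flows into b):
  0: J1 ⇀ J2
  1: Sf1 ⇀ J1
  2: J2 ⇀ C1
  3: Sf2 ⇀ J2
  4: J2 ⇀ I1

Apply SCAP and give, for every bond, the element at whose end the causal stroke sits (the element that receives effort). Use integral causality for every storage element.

bond 1 →Sf1  (Sf1 (Sf) sets flow on bond)
bond 3 →Sf2  (Sf2 (Sf) sets flow on bond)
bond 0 →J1  (J1 flow already set via bond 1)
bond 2 →J2  (C1 integral (e out))
bond 4 →I1  (J2: bond 2 brought effort, rest push out)

bond 0 |J1
bond 1 |Sf1
bond 2 |J2
bond 3 |Sf2
bond 4 |I1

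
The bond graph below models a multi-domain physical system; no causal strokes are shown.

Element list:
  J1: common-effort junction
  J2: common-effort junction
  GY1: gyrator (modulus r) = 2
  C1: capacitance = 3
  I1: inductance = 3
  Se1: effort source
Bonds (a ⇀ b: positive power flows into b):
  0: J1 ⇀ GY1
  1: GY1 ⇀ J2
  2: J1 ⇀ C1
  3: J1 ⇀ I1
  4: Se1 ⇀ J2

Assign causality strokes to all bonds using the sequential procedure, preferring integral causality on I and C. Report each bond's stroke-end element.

β4 |J2  (Se1: effort source, stroke at far end)
β1 |GY1  (J2 effort already set via bond 4)
β0 |GY1  (GY1 both-in/both-out from 1)
β2 |J1  (prefer integral on C1)
β3 |I1  (0-jn J1 has e-setter on 2)

#0 |GY1
#1 |GY1
#2 |J1
#3 |I1
#4 |J2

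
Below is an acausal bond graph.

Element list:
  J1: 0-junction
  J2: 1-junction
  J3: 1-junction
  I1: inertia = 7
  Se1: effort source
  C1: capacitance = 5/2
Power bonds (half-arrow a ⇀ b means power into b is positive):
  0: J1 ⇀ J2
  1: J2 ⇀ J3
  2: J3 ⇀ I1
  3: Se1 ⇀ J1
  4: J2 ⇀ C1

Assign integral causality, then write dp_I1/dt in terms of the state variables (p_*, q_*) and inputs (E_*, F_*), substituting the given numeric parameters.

β3 |J1  (Se1 fixes effort; stroke away)
β0 |J2  (0-jn J1 has e-setter on 3)
β2 |I1  (prefer integral on I1)
β1 |J3  (J3 flow already set via bond 2)
β4 |J2  (1-jn J2 has f-setter on 1)

dp_I1/dt = E_Se1 - 2*q_C1/5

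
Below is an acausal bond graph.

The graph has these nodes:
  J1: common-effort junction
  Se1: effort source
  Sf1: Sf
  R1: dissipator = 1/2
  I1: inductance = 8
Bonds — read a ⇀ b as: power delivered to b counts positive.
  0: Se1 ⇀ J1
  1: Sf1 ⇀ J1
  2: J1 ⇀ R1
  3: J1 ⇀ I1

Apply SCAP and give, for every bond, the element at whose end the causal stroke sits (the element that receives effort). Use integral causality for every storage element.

#0 stroke→J1  (Se1 (Se) sets effort on bond)
#1 stroke→Sf1  (Sf1: flow source, stroke at near end)
#2 stroke→R1  (0-jn J1 has e-setter on 0)
#3 stroke→I1  (common-e at J1 fixed by 0)

bond 0 stroke at J1
bond 1 stroke at Sf1
bond 2 stroke at R1
bond 3 stroke at I1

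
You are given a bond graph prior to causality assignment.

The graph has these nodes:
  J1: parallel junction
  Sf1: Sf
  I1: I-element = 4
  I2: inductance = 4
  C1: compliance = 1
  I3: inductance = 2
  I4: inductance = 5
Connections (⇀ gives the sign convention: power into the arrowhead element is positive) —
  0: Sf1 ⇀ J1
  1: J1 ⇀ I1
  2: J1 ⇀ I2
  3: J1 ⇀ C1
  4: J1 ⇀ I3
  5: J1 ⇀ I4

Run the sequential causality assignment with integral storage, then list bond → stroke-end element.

b0 |Sf1  (Sf1 fixes flow; stroke at Sf1)
b1 |I1  (I1 outputs flow p/I1)
b2 |I2  (I2 outputs flow p/I2)
b3 |J1  (C1 outputs effort q/C1)
b4 |I3  (common-e at J1 fixed by 3)
b5 |I4  (J1 effort already set via bond 3)

b0 stroke→Sf1
b1 stroke→I1
b2 stroke→I2
b3 stroke→J1
b4 stroke→I3
b5 stroke→I4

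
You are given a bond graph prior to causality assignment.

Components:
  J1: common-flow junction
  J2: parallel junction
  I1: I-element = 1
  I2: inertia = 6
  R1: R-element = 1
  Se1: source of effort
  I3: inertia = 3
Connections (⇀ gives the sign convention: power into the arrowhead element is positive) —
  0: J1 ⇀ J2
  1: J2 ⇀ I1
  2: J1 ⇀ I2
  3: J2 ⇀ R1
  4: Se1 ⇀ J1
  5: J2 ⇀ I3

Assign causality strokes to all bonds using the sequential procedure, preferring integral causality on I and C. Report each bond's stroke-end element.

bond 0 |J1
bond 1 |I1
bond 2 |I2
bond 3 |J2
bond 4 |J1
bond 5 |I3

#4 →J1  (Se1 (Se) sets effort on bond)
#1 →I1  (prefer integral on I1)
#2 →I2  (prefer integral on I2)
#0 →J1  (J1: bond 2 brought flow, rest push out)
#5 →I3  (I3: I, integral causality)
#3 →J2  (J2 needs exactly one e-in)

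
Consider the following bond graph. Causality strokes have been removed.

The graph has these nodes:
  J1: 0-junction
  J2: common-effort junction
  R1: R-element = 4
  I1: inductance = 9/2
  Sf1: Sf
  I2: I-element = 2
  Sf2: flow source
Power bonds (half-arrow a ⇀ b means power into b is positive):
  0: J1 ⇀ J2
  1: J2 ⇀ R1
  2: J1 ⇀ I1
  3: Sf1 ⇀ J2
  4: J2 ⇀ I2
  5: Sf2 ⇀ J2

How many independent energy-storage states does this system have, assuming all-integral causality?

2  (I1, I2 all integral)

#3 |Sf1  (source Sf1 imposes f)
#5 |Sf2  (Sf2: flow source, stroke at near end)
#2 |I1  (I1: I, integral causality)
#0 |J1  (J1: last free bond brings effort in)
#4 |I2  (I2 integral (f out))
#1 |J2  (closing 0-jn rule on J2)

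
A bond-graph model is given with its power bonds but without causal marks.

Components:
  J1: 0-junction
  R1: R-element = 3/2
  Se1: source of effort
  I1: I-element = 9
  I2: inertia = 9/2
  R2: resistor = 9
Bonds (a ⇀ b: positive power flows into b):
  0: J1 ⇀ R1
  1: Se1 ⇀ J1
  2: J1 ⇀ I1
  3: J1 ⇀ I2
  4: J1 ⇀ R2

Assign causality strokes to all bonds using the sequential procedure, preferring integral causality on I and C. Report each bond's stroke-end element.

#1 →J1  (source Se1 imposes e)
#0 →R1  (common-e at J1 fixed by 1)
#2 →I1  (J1 effort already set via bond 1)
#3 →I2  (J1: bond 1 brought effort, rest push out)
#4 →R2  (common-e at J1 fixed by 1)

b0 stroke at R1
b1 stroke at J1
b2 stroke at I1
b3 stroke at I2
b4 stroke at R2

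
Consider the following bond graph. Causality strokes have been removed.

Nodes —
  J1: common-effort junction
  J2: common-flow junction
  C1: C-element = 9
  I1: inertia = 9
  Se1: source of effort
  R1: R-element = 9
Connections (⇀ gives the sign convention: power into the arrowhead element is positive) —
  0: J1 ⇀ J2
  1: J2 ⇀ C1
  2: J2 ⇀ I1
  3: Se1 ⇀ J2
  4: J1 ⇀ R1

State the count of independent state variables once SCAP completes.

2  (C1, I1 all integral)

#3 |J2  (Se1: effort source, stroke at far end)
#1 |J2  (C1 integral (e out))
#2 |I1  (I1: I, integral causality)
#0 |J2  (1-jn J2 has f-setter on 2)
#4 |J1  (only one effort-in slot at J1)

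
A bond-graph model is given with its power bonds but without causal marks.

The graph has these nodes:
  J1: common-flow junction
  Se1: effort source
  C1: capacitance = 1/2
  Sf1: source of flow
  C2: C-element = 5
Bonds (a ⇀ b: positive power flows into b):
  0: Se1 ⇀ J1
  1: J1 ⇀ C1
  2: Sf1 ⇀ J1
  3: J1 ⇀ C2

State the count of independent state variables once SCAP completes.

#0 →J1  (Se1: effort source, stroke at far end)
#2 →Sf1  (Sf1 fixes flow; stroke at Sf1)
#1 →J1  (J1 flow already set via bond 2)
#3 →J1  (J1 flow already set via bond 2)

2  (C1, C2 all integral)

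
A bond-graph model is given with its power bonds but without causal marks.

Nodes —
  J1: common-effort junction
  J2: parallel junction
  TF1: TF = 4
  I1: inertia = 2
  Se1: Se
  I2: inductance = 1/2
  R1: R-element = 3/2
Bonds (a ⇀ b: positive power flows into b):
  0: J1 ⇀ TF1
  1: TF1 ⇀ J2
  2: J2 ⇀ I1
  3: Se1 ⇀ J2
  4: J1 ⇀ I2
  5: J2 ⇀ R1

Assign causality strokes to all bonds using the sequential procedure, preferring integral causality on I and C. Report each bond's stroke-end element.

bond 0 |J1
bond 1 |TF1
bond 2 |I1
bond 3 |J2
bond 4 |I2
bond 5 |R1

#3 |J2  (Se1 (Se) sets effort on bond)
#1 |TF1  (J2: bond 3 brought effort, rest push out)
#2 |I1  (0-jn J2 has e-setter on 3)
#5 |R1  (common-e at J2 fixed by 3)
#0 |J1  (TF1: transformer flips bond 1)
#4 |I2  (common-e at J1 fixed by 0)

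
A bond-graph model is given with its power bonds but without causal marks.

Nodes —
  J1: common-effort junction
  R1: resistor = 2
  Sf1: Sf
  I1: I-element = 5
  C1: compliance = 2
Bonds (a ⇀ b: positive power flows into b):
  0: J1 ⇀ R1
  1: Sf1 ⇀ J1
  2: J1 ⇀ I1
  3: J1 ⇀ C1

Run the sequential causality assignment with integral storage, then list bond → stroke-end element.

#1 stroke at Sf1  (source Sf1 imposes f)
#2 stroke at I1  (prefer integral on I1)
#3 stroke at J1  (C1 outputs effort q/C1)
#0 stroke at R1  (0-jn J1 has e-setter on 3)

#0 →R1
#1 →Sf1
#2 →I1
#3 →J1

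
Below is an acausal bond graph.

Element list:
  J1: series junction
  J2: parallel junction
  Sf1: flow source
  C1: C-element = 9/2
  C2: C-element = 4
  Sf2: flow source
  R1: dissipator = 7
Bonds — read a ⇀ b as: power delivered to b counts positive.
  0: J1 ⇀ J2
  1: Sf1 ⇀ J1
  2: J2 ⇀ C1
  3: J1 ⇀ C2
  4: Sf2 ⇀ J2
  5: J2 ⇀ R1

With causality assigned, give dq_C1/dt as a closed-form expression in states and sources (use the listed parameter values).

dq_C1/dt = F_Sf1 + F_Sf2 - 2*q_C1/63

bond 1 →Sf1  (Sf1 (Sf) sets flow on bond)
bond 4 →Sf2  (Sf2 (Sf) sets flow on bond)
bond 0 →J1  (J1 flow already set via bond 1)
bond 3 →J1  (common-f at J1 fixed by 1)
bond 2 →J2  (C1: C, integral causality)
bond 5 →R1  (J2 effort already set via bond 2)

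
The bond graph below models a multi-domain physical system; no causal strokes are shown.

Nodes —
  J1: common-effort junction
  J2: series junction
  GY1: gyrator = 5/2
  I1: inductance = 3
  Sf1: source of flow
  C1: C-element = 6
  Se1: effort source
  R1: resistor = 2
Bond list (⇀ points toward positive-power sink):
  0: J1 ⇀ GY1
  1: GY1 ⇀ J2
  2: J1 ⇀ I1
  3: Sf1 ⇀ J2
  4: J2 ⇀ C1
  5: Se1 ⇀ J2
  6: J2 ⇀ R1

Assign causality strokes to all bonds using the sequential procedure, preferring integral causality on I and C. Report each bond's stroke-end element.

#0 |J1
#1 |J2
#2 |I1
#3 |Sf1
#4 |J2
#5 |J2
#6 |J2

bond 3 stroke at Sf1  (Sf1: flow source, stroke at near end)
bond 5 stroke at J2  (Se1 fixes effort; stroke away)
bond 1 stroke at J2  (1-jn J2 has f-setter on 3)
bond 4 stroke at J2  (J2: bond 3 brought flow, rest push out)
bond 6 stroke at J2  (J2: bond 3 brought flow, rest push out)
bond 0 stroke at J1  (GY1: gyrator matches bond 1)
bond 2 stroke at I1  (0-jn J1 has e-setter on 0)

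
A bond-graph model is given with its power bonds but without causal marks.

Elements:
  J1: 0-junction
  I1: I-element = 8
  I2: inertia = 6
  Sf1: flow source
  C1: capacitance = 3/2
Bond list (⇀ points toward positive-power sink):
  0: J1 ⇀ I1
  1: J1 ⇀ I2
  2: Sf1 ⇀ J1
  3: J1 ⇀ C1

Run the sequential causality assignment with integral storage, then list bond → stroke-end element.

#2 stroke→Sf1  (Sf1 (Sf) sets flow on bond)
#0 stroke→I1  (I1 outputs flow p/I1)
#1 stroke→I2  (I2 outputs flow p/I2)
#3 stroke→J1  (closing 0-jn rule on J1)

#0 |I1
#1 |I2
#2 |Sf1
#3 |J1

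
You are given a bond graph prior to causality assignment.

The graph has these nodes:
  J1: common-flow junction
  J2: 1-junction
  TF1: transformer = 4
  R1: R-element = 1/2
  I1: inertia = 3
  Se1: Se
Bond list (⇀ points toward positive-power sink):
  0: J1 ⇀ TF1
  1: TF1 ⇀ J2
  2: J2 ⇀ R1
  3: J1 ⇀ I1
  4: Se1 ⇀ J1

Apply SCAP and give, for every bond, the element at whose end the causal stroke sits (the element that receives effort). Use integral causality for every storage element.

bond 0 stroke at J1
bond 1 stroke at TF1
bond 2 stroke at J2
bond 3 stroke at I1
bond 4 stroke at J1

β4 |J1  (Se1: effort source, stroke at far end)
β3 |I1  (I1 outputs flow p/I1)
β0 |J1  (J1: bond 3 brought flow, rest push out)
β1 |TF1  (through TF1, causality passes straight; one stroke at TF1)
β2 |J2  (1-jn J2 has f-setter on 1)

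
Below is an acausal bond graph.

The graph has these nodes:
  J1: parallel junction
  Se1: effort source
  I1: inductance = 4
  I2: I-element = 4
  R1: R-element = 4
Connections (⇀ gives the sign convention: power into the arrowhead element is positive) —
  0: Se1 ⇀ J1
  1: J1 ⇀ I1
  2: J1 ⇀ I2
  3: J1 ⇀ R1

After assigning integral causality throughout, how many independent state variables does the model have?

2  (I1, I2 all integral)

#0 |J1  (source Se1 imposes e)
#1 |I1  (J1 effort already set via bond 0)
#2 |I2  (0-jn J1 has e-setter on 0)
#3 |R1  (common-e at J1 fixed by 0)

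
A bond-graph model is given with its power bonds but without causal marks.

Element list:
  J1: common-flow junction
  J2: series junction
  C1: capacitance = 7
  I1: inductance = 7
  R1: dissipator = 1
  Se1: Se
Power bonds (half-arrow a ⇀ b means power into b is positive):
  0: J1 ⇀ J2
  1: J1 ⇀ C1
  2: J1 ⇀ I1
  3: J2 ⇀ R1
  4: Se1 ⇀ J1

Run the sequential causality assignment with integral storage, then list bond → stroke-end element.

β0 stroke→J1
β1 stroke→J1
β2 stroke→I1
β3 stroke→J2
β4 stroke→J1

β4 stroke at J1  (Se1: effort source, stroke at far end)
β1 stroke at J1  (C1 integral (e out))
β2 stroke at I1  (I1 integral (f out))
β0 stroke at J1  (common-f at J1 fixed by 2)
β3 stroke at J2  (1-jn J2 has f-setter on 0)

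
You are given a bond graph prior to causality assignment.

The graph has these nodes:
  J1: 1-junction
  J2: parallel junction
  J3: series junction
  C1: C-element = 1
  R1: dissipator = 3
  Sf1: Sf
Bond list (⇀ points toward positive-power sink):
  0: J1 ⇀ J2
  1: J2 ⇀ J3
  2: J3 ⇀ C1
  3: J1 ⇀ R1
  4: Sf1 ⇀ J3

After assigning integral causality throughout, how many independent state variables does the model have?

#4 stroke at Sf1  (Sf1 (Sf) sets flow on bond)
#1 stroke at J3  (J3 flow already set via bond 4)
#2 stroke at J3  (J3: bond 4 brought flow, rest push out)
#0 stroke at J2  (J2 needs exactly one e-in)
#3 stroke at J1  (common-f at J1 fixed by 0)

1  (C1 all integral)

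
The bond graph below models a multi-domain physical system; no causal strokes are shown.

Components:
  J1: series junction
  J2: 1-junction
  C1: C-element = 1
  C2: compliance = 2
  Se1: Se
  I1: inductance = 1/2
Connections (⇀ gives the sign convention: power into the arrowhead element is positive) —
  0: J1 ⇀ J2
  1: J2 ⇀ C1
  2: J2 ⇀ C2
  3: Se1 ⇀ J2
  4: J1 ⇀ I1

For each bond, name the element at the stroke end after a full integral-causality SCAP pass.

β0 →J1
β1 →J2
β2 →J2
β3 →J2
β4 →I1

#3 stroke at J2  (Se1 fixes effort; stroke away)
#1 stroke at J2  (C1: C, integral causality)
#2 stroke at J2  (prefer integral on C2)
#0 stroke at J1  (J2 needs exactly one f-in)
#4 stroke at I1  (J1: last free bond brings flow in)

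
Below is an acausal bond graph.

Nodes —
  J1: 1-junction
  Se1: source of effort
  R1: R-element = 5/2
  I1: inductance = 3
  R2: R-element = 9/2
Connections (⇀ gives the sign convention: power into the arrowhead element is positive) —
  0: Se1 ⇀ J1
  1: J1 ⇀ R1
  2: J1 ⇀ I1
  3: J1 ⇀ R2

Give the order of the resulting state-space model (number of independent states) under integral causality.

bond 0 |J1  (Se1 fixes effort; stroke away)
bond 2 |I1  (I1 outputs flow p/I1)
bond 1 |J1  (common-f at J1 fixed by 2)
bond 3 |J1  (J1: bond 2 brought flow, rest push out)

1  (I1 all integral)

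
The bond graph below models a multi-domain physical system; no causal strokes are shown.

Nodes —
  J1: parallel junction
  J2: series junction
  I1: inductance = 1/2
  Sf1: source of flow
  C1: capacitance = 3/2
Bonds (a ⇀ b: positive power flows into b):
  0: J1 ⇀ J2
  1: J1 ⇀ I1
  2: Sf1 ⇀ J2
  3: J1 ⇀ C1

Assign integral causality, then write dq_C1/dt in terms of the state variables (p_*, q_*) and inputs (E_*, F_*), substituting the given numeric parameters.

bond 2 stroke at Sf1  (source Sf1 imposes f)
bond 0 stroke at J2  (J2 flow already set via bond 2)
bond 1 stroke at I1  (I1 outputs flow p/I1)
bond 3 stroke at J1  (J1: last free bond brings effort in)

dq_C1/dt = -F_Sf1 - 2*p_I1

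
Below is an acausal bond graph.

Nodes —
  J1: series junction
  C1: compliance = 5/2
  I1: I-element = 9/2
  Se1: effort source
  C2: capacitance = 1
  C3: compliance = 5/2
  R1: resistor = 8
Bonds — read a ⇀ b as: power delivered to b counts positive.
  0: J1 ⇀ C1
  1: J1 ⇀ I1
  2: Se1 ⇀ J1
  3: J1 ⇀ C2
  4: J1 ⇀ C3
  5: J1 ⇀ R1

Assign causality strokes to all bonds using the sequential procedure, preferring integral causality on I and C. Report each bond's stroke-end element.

β2 stroke→J1  (Se1 fixes effort; stroke away)
β0 stroke→J1  (prefer integral on C1)
β1 stroke→I1  (prefer integral on I1)
β3 stroke→J1  (J1: bond 1 brought flow, rest push out)
β4 stroke→J1  (J1: bond 1 brought flow, rest push out)
β5 stroke→J1  (J1 flow already set via bond 1)

#0 →J1
#1 →I1
#2 →J1
#3 →J1
#4 →J1
#5 →J1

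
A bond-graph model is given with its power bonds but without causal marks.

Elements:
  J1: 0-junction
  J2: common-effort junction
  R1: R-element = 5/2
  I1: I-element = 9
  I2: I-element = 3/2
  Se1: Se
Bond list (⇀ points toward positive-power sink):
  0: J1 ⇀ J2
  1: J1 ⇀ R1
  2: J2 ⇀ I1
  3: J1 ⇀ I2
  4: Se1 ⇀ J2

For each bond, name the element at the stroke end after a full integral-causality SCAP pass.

β4 →J2  (Se1: effort source, stroke at far end)
β0 →J1  (common-e at J2 fixed by 4)
β2 →I1  (J2: bond 4 brought effort, rest push out)
β1 →R1  (J1: bond 0 brought effort, rest push out)
β3 →I2  (J1: bond 0 brought effort, rest push out)

b0 |J1
b1 |R1
b2 |I1
b3 |I2
b4 |J2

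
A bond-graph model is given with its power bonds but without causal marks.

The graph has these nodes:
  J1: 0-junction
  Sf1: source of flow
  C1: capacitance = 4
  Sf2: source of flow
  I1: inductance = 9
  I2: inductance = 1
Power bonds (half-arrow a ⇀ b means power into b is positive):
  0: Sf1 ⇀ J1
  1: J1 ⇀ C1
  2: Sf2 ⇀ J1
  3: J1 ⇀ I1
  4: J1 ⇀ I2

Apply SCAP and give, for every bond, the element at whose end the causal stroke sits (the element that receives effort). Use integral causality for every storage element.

β0 |Sf1  (source Sf1 imposes f)
β2 |Sf2  (Sf2 fixes flow; stroke at Sf2)
β1 |J1  (C1: C, integral causality)
β3 |I1  (J1: bond 1 brought effort, rest push out)
β4 |I2  (0-jn J1 has e-setter on 1)

b0 stroke at Sf1
b1 stroke at J1
b2 stroke at Sf2
b3 stroke at I1
b4 stroke at I2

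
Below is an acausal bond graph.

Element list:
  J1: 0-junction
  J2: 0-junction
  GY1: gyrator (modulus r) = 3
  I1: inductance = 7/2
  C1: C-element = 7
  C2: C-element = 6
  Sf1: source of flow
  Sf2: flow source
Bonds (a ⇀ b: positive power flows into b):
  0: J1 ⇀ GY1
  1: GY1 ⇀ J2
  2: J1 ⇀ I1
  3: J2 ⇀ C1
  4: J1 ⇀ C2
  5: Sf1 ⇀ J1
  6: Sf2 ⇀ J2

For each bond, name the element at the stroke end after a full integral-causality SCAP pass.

β5 |Sf1  (source Sf1 imposes f)
β6 |Sf2  (source Sf2 imposes f)
β2 |I1  (I1 outputs flow p/I1)
β3 |J2  (prefer integral on C1)
β1 |GY1  (J2: bond 3 brought effort, rest push out)
β0 |GY1  (GY1 both-in/both-out from 1)
β4 |J1  (J1: last free bond brings effort in)

β0 |GY1
β1 |GY1
β2 |I1
β3 |J2
β4 |J1
β5 |Sf1
β6 |Sf2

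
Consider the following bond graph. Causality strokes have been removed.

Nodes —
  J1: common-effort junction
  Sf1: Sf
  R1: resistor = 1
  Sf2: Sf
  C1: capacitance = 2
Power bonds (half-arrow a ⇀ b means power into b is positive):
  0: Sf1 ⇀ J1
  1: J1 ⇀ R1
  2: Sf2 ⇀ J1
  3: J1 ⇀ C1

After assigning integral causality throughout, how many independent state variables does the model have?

b0 stroke at Sf1  (Sf1 (Sf) sets flow on bond)
b2 stroke at Sf2  (Sf2 (Sf) sets flow on bond)
b3 stroke at J1  (prefer integral on C1)
b1 stroke at R1  (common-e at J1 fixed by 3)

1  (C1 all integral)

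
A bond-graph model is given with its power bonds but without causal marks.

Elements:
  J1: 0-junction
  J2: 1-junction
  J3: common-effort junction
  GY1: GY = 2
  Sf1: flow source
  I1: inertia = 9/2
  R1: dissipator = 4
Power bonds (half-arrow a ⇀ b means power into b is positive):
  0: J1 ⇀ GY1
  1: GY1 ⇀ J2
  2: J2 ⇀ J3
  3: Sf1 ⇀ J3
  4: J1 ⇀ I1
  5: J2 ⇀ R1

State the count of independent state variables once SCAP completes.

1  (I1 all integral)

b3 |Sf1  (source Sf1 imposes f)
b2 |J3  (closing 0-jn rule on J3)
b1 |J2  (common-f at J2 fixed by 2)
b5 |J2  (common-f at J2 fixed by 2)
b0 |J1  (GY1 both-in/both-out from 1)
b4 |I1  (common-e at J1 fixed by 0)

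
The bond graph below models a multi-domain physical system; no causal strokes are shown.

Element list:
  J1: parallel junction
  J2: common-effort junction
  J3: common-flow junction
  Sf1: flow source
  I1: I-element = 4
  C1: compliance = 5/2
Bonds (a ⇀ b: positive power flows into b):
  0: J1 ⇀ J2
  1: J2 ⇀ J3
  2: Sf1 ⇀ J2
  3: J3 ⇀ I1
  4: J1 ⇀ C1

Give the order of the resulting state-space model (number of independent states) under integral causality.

2  (C1, I1 all integral)

β2 stroke at Sf1  (Sf1 fixes flow; stroke at Sf1)
β3 stroke at I1  (I1 outputs flow p/I1)
β1 stroke at J3  (J3: bond 3 brought flow, rest push out)
β0 stroke at J2  (J2 needs exactly one e-in)
β4 stroke at J1  (closing 0-jn rule on J1)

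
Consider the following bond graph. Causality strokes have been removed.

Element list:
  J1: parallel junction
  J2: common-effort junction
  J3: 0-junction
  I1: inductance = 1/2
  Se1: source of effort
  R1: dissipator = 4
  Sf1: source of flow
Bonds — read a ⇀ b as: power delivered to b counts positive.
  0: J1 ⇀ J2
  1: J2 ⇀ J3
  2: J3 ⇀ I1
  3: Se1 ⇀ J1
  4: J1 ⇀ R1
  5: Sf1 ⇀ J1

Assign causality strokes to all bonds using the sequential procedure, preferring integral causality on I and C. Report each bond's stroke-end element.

#3 |J1  (Se1 fixes effort; stroke away)
#5 |Sf1  (Sf1 fixes flow; stroke at Sf1)
#0 |J2  (J1: bond 3 brought effort, rest push out)
#4 |R1  (J1: bond 3 brought effort, rest push out)
#1 |J3  (J2: bond 0 brought effort, rest push out)
#2 |I1  (common-e at J3 fixed by 1)

bond 0 stroke→J2
bond 1 stroke→J3
bond 2 stroke→I1
bond 3 stroke→J1
bond 4 stroke→R1
bond 5 stroke→Sf1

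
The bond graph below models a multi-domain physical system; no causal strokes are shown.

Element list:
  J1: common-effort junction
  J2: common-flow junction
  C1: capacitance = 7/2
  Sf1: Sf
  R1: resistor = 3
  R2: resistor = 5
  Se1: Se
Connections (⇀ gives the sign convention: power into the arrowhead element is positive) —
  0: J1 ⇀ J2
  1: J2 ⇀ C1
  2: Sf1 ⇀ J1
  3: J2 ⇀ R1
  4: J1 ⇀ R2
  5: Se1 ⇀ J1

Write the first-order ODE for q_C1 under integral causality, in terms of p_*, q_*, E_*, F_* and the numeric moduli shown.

β2 stroke at Sf1  (Sf1: flow source, stroke at near end)
β5 stroke at J1  (Se1 (Se) sets effort on bond)
β0 stroke at J2  (J1: bond 5 brought effort, rest push out)
β4 stroke at R2  (common-e at J1 fixed by 5)
β1 stroke at J2  (C1 integral (e out))
β3 stroke at R1  (J2 needs exactly one f-in)

dq_C1/dt = E_Se1/3 - 2*q_C1/21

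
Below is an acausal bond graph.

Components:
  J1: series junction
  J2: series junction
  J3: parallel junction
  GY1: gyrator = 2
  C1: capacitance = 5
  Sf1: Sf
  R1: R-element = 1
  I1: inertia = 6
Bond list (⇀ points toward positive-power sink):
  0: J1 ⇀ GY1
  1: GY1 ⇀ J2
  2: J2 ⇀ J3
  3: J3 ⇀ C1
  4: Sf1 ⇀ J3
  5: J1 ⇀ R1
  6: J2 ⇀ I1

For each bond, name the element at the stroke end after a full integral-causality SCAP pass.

β0 stroke→J1
β1 stroke→J2
β2 stroke→J2
β3 stroke→J3
β4 stroke→Sf1
β5 stroke→R1
β6 stroke→I1

bond 4 stroke at Sf1  (Sf1 (Sf) sets flow on bond)
bond 3 stroke at J3  (C1: C, integral causality)
bond 2 stroke at J2  (J3 effort already set via bond 3)
bond 6 stroke at I1  (I1 integral (f out))
bond 1 stroke at J2  (J2 flow already set via bond 6)
bond 0 stroke at J1  (GY1: gyrator matches bond 1)
bond 5 stroke at R1  (J1 needs exactly one f-in)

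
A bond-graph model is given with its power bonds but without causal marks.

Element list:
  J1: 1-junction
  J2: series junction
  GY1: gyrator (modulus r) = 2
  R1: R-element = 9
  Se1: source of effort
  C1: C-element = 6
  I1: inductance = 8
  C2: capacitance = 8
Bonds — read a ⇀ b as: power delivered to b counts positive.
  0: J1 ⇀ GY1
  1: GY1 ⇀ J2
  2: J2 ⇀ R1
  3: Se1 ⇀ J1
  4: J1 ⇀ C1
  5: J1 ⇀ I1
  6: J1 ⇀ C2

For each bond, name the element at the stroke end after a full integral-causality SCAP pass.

b0 stroke at J1
b1 stroke at J2
b2 stroke at R1
b3 stroke at J1
b4 stroke at J1
b5 stroke at I1
b6 stroke at J1

β3 →J1  (Se1 (Se) sets effort on bond)
β4 →J1  (C1: C, integral causality)
β5 →I1  (I1: I, integral causality)
β0 →J1  (J1 flow already set via bond 5)
β6 →J1  (common-f at J1 fixed by 5)
β1 →J2  (GY1: gyrator matches bond 0)
β2 →R1  (only one flow-in slot at J2)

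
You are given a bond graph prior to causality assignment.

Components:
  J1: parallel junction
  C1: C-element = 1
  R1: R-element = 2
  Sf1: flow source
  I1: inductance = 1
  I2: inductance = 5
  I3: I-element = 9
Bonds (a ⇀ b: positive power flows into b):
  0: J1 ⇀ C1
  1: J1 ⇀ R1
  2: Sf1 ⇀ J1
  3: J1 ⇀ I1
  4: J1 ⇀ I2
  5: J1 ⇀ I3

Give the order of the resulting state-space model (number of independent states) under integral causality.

4  (C1, I1, I2, I3 all integral)

#2 stroke at Sf1  (Sf1 fixes flow; stroke at Sf1)
#0 stroke at J1  (C1 outputs effort q/C1)
#1 stroke at R1  (J1 effort already set via bond 0)
#3 stroke at I1  (J1 effort already set via bond 0)
#4 stroke at I2  (J1 effort already set via bond 0)
#5 stroke at I3  (J1: bond 0 brought effort, rest push out)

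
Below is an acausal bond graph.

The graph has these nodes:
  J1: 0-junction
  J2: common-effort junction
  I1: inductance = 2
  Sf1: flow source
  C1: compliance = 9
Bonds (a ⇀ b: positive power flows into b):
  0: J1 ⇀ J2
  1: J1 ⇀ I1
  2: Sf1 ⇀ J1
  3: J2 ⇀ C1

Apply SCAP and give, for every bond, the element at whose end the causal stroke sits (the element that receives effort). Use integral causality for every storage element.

bond 0 |J1
bond 1 |I1
bond 2 |Sf1
bond 3 |J2

β2 →Sf1  (Sf1 (Sf) sets flow on bond)
β1 →I1  (prefer integral on I1)
β0 →J1  (J1: last free bond brings effort in)
β3 →J2  (closing 0-jn rule on J2)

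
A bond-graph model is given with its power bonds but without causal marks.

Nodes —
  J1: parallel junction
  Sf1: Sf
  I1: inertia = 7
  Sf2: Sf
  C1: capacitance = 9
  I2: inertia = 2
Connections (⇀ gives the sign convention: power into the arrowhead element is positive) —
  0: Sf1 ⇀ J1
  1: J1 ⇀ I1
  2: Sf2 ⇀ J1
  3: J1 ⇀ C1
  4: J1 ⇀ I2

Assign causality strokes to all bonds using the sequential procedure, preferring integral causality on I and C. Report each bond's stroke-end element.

#0 stroke→Sf1  (Sf1 fixes flow; stroke at Sf1)
#2 stroke→Sf2  (Sf2: flow source, stroke at near end)
#1 stroke→I1  (prefer integral on I1)
#3 stroke→J1  (C1 outputs effort q/C1)
#4 stroke→I2  (common-e at J1 fixed by 3)

bond 0 stroke at Sf1
bond 1 stroke at I1
bond 2 stroke at Sf2
bond 3 stroke at J1
bond 4 stroke at I2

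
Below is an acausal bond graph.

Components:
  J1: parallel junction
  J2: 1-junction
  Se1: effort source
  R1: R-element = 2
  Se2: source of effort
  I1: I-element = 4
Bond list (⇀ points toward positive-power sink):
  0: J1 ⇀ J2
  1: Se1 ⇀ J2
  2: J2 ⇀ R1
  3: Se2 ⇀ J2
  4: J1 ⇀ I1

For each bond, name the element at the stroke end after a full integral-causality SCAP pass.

b1 |J2  (Se1 fixes effort; stroke away)
b3 |J2  (Se2 fixes effort; stroke away)
b4 |I1  (I1 outputs flow p/I1)
b0 |J1  (J1 needs exactly one e-in)
b2 |J2  (common-f at J2 fixed by 0)

β0 |J1
β1 |J2
β2 |J2
β3 |J2
β4 |I1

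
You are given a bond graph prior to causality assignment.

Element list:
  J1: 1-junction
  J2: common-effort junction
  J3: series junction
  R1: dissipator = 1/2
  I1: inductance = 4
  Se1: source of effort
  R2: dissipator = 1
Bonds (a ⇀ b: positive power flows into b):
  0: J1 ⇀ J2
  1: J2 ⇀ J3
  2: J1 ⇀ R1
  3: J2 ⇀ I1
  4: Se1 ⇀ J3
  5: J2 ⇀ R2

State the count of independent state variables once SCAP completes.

1  (I1 all integral)

#4 →J3  (source Se1 imposes e)
#1 →J2  (only one flow-in slot at J3)
#0 →J1  (common-e at J2 fixed by 1)
#3 →I1  (J2 effort already set via bond 1)
#5 →R2  (J2 effort already set via bond 1)
#2 →R1  (closing 1-jn rule on J1)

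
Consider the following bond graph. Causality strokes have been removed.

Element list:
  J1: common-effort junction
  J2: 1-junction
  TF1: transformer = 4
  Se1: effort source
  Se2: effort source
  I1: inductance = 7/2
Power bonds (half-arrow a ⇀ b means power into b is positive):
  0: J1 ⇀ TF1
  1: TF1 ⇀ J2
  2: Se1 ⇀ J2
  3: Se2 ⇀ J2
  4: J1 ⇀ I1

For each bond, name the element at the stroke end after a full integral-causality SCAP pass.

b2 stroke→J2  (Se1: effort source, stroke at far end)
b3 stroke→J2  (Se2 fixes effort; stroke away)
b1 stroke→TF1  (closing 1-jn rule on J2)
b0 stroke→J1  (TF1: transformer flips bond 1)
b4 stroke→I1  (common-e at J1 fixed by 0)

bond 0 stroke at J1
bond 1 stroke at TF1
bond 2 stroke at J2
bond 3 stroke at J2
bond 4 stroke at I1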